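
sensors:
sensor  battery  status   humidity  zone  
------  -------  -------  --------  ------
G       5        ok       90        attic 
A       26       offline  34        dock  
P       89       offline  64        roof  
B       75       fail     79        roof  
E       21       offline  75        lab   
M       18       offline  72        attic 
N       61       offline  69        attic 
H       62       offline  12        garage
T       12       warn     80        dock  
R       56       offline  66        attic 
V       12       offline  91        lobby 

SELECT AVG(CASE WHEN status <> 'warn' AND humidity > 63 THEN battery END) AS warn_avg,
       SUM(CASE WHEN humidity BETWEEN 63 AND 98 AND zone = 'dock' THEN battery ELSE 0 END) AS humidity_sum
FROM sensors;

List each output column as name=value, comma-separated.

[warn_avg: status <> 'warn' AND humidity > 63]
sensor=G: ✓ → 5
sensor=A: ✗
sensor=P: ✓ → 89
sensor=B: ✓ → 75
sensor=E: ✓ → 21
sensor=M: ✓ → 18
sensor=N: ✓ → 61
sensor=H: ✗
sensor=T: ✗
sensor=R: ✓ → 56
sensor=V: ✓ → 12
warn_avg = (5 + 89 + 75 + 21 + 18 + 61 + 56 + 12) / 8 = 42.125
—
[humidity_sum: humidity BETWEEN 63 AND 98 AND zone = 'dock']
sensor=G: ✗
sensor=A: ✗
sensor=P: ✗
sensor=B: ✗
sensor=E: ✗
sensor=M: ✗
sensor=N: ✗
sensor=H: ✗
sensor=T: ✓ → 12
sensor=R: ✗
sensor=V: ✗
humidity_sum = 12

warn_avg=42.125, humidity_sum=12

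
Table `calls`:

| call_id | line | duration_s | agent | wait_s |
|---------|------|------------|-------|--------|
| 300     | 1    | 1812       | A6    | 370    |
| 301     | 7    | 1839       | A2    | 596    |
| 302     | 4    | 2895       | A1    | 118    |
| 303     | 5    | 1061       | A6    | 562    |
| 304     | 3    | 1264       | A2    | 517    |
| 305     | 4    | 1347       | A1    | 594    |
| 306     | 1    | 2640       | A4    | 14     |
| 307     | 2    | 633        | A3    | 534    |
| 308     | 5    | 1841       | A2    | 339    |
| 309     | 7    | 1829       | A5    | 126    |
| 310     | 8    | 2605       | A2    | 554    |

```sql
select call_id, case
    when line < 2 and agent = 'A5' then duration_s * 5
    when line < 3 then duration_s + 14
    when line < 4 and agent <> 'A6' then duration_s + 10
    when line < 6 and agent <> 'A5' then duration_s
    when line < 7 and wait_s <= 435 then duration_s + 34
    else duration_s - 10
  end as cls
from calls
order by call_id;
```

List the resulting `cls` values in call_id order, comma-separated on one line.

call_id=300: line < 3 → 1826
call_id=301: ELSE → 1829
call_id=302: line < 6 and agent <> 'A5' → 2895
call_id=303: line < 6 and agent <> 'A5' → 1061
call_id=304: line < 4 and agent <> 'A6' → 1274
call_id=305: line < 6 and agent <> 'A5' → 1347
call_id=306: line < 3 → 2654
call_id=307: line < 3 → 647
call_id=308: line < 6 and agent <> 'A5' → 1841
call_id=309: ELSE → 1819
call_id=310: ELSE → 2595

1826, 1829, 2895, 1061, 1274, 1347, 2654, 647, 1841, 1819, 2595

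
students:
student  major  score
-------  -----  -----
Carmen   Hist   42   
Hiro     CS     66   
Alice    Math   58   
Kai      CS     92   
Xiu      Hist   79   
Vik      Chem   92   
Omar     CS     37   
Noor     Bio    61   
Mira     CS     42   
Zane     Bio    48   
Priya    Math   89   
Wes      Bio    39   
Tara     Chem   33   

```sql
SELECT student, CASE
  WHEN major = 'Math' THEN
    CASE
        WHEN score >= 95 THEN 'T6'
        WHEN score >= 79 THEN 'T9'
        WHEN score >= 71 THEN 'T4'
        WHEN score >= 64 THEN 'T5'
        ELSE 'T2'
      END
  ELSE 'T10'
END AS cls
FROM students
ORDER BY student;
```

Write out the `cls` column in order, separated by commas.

T2, T10, T10, T10, T10, T10, T10, T9, T10, T10, T10, T10, T10

student=Alice: major='Math' → inner[ELSE] → T2
student=Carmen: major='Hist' → outer ELSE → T10
student=Hiro: major='CS' → outer ELSE → T10
student=Kai: major='CS' → outer ELSE → T10
student=Mira: major='CS' → outer ELSE → T10
student=Noor: major='Bio' → outer ELSE → T10
student=Omar: major='CS' → outer ELSE → T10
student=Priya: major='Math' → inner[score >= 79] → T9
student=Tara: major='Chem' → outer ELSE → T10
student=Vik: major='Chem' → outer ELSE → T10
student=Wes: major='Bio' → outer ELSE → T10
student=Xiu: major='Hist' → outer ELSE → T10
student=Zane: major='Bio' → outer ELSE → T10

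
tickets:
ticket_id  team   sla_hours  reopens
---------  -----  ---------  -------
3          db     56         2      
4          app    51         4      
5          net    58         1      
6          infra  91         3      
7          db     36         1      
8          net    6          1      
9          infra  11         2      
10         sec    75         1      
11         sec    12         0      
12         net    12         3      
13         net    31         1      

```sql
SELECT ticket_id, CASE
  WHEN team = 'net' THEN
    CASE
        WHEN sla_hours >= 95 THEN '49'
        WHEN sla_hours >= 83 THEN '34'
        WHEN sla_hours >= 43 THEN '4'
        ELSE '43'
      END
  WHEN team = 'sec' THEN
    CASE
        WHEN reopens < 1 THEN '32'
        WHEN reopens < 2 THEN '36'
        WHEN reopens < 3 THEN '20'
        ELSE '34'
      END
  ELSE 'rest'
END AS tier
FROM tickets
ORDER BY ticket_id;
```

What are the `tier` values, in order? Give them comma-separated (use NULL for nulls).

rest, rest, 4, rest, rest, 43, rest, 36, 32, 43, 43

ticket_id=3: team='db' → outer ELSE → rest
ticket_id=4: team='app' → outer ELSE → rest
ticket_id=5: team='net' → inner[sla_hours >= 43] → 4
ticket_id=6: team='infra' → outer ELSE → rest
ticket_id=7: team='db' → outer ELSE → rest
ticket_id=8: team='net' → inner[ELSE] → 43
ticket_id=9: team='infra' → outer ELSE → rest
ticket_id=10: team='sec' → inner[reopens < 2] → 36
ticket_id=11: team='sec' → inner[reopens < 1] → 32
ticket_id=12: team='net' → inner[ELSE] → 43
ticket_id=13: team='net' → inner[ELSE] → 43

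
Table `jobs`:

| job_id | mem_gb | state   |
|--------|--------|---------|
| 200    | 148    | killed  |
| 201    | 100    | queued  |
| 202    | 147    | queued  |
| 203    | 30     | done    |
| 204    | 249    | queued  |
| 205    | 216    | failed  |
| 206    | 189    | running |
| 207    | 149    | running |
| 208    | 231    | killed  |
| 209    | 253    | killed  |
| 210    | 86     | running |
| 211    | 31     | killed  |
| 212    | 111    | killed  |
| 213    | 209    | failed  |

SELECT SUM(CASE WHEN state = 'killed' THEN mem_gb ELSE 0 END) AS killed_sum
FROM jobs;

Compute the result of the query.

job_id=200: ✓ → 148
job_id=201: ✗
job_id=202: ✗
job_id=203: ✗
job_id=204: ✗
job_id=205: ✗
job_id=206: ✗
job_id=207: ✗
job_id=208: ✓ → 231
job_id=209: ✓ → 253
job_id=210: ✗
job_id=211: ✓ → 31
job_id=212: ✓ → 111
job_id=213: ✗
killed_sum = 148 + 231 + 253 + 31 + 111 = 774

774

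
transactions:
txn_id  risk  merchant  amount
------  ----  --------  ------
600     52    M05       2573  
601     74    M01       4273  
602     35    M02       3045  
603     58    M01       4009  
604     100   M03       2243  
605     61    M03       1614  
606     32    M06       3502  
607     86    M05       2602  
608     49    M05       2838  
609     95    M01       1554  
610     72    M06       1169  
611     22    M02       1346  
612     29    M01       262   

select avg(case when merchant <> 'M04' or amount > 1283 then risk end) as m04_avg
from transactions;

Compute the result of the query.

txn_id=600: ✓ → 52
txn_id=601: ✓ → 74
txn_id=602: ✓ → 35
txn_id=603: ✓ → 58
txn_id=604: ✓ → 100
txn_id=605: ✓ → 61
txn_id=606: ✓ → 32
txn_id=607: ✓ → 86
txn_id=608: ✓ → 49
txn_id=609: ✓ → 95
txn_id=610: ✓ → 72
txn_id=611: ✓ → 22
txn_id=612: ✓ → 29
m04_avg = (52 + 74 + 35 + 58 + 100 + 61 + 32 + 86 + 49 + 95 + 72 + 22 + 29) / 13 = 58.8461538462

58.8461538462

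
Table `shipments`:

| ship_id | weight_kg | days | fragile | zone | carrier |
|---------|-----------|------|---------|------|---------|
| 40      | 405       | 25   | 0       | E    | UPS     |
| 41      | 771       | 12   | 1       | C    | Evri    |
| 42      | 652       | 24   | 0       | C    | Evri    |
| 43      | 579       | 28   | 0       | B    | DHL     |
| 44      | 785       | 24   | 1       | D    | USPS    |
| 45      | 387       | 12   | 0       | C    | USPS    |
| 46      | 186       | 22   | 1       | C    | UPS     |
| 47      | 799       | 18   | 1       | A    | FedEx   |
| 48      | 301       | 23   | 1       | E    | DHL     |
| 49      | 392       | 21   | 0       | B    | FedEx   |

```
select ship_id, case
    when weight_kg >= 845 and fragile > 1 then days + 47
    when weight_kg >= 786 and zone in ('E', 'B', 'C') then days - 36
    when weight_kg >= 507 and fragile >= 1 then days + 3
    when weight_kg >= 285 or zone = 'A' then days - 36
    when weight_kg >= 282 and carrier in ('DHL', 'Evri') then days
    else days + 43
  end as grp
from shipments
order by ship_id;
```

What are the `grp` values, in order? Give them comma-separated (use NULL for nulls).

-11, 15, -12, -8, 27, -24, 65, 21, -13, -15

ship_id=40: weight_kg >= 285 or zone = 'A' → -11
ship_id=41: weight_kg >= 507 and fragile >= 1 → 15
ship_id=42: weight_kg >= 285 or zone = 'A' → -12
ship_id=43: weight_kg >= 285 or zone = 'A' → -8
ship_id=44: weight_kg >= 507 and fragile >= 1 → 27
ship_id=45: weight_kg >= 285 or zone = 'A' → -24
ship_id=46: ELSE → 65
ship_id=47: weight_kg >= 507 and fragile >= 1 → 21
ship_id=48: weight_kg >= 285 or zone = 'A' → -13
ship_id=49: weight_kg >= 285 or zone = 'A' → -15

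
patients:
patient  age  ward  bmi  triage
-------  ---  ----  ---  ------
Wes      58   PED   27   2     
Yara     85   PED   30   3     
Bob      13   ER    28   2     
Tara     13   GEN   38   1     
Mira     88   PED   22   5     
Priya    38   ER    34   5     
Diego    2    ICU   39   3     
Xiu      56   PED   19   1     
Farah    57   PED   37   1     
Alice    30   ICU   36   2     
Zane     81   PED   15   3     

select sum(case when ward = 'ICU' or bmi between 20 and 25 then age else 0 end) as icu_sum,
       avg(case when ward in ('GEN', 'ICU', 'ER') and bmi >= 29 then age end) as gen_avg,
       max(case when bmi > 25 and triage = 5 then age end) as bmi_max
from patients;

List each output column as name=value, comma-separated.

icu_sum=120, gen_avg=20.75, bmi_max=38

[icu_sum: ward = 'ICU' or bmi between 20 and 25]
patient=Wes: ✗
patient=Yara: ✗
patient=Bob: ✗
patient=Tara: ✗
patient=Mira: ✓ → 88
patient=Priya: ✗
patient=Diego: ✓ → 2
patient=Xiu: ✗
patient=Farah: ✗
patient=Alice: ✓ → 30
patient=Zane: ✗
icu_sum = 88 + 2 + 30 = 120
—
[gen_avg: ward in ('GEN', 'ICU', 'ER') and bmi >= 29]
patient=Wes: ✗
patient=Yara: ✗
patient=Bob: ✗
patient=Tara: ✓ → 13
patient=Mira: ✗
patient=Priya: ✓ → 38
patient=Diego: ✓ → 2
patient=Xiu: ✗
patient=Farah: ✗
patient=Alice: ✓ → 30
patient=Zane: ✗
gen_avg = (13 + 38 + 2 + 30) / 4 = 20.75
—
[bmi_max: bmi > 25 and triage = 5]
patient=Wes: ✗
patient=Yara: ✗
patient=Bob: ✗
patient=Tara: ✗
patient=Mira: ✗
patient=Priya: ✓ → 38
patient=Diego: ✗
patient=Xiu: ✗
patient=Farah: ✗
patient=Alice: ✗
patient=Zane: ✗
bmi_max = MAX(38) = 38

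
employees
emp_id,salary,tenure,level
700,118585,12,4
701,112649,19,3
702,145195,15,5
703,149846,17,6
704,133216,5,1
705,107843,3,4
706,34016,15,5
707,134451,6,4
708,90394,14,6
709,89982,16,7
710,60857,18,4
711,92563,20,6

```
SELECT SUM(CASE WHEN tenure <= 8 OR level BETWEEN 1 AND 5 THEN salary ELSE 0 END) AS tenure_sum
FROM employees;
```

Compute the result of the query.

846812

emp_id=700: ✓ → 118585
emp_id=701: ✓ → 112649
emp_id=702: ✓ → 145195
emp_id=703: ✗
emp_id=704: ✓ → 133216
emp_id=705: ✓ → 107843
emp_id=706: ✓ → 34016
emp_id=707: ✓ → 134451
emp_id=708: ✗
emp_id=709: ✗
emp_id=710: ✓ → 60857
emp_id=711: ✗
tenure_sum = 118585 + 112649 + 145195 + 133216 + 107843 + 34016 + 134451 + 60857 = 846812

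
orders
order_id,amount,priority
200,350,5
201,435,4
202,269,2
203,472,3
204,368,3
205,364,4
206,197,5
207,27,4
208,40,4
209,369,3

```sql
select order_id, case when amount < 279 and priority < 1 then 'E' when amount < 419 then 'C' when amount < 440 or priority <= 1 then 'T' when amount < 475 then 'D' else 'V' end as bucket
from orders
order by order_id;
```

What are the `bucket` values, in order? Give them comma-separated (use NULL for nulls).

C, T, C, D, C, C, C, C, C, C

order_id=200: amount < 419 → C
order_id=201: amount < 440 or priority <= 1 → T
order_id=202: amount < 419 → C
order_id=203: amount < 475 → D
order_id=204: amount < 419 → C
order_id=205: amount < 419 → C
order_id=206: amount < 419 → C
order_id=207: amount < 419 → C
order_id=208: amount < 419 → C
order_id=209: amount < 419 → C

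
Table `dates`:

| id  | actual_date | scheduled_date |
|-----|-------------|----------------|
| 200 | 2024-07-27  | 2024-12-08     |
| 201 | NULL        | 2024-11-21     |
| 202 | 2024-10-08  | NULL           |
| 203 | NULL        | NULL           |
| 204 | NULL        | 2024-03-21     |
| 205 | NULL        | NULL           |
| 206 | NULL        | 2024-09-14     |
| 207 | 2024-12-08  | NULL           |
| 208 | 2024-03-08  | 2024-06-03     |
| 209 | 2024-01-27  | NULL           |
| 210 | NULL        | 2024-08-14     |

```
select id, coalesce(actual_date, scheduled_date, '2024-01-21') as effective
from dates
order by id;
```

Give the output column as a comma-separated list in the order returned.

2024-07-27, 2024-11-21, 2024-10-08, 2024-01-21, 2024-03-21, 2024-01-21, 2024-09-14, 2024-12-08, 2024-03-08, 2024-01-27, 2024-08-14

id=200: actual_date=2024-07-27 → 2024-07-27
id=201: actual_date=NULL, scheduled_date=2024-11-21 → 2024-11-21
id=202: actual_date=2024-10-08 → 2024-10-08
id=203: actual_date=NULL, scheduled_date=NULL, → literal 2024-01-21 → 2024-01-21
id=204: actual_date=NULL, scheduled_date=2024-03-21 → 2024-03-21
id=205: actual_date=NULL, scheduled_date=NULL, → literal 2024-01-21 → 2024-01-21
id=206: actual_date=NULL, scheduled_date=2024-09-14 → 2024-09-14
id=207: actual_date=2024-12-08 → 2024-12-08
id=208: actual_date=2024-03-08 → 2024-03-08
id=209: actual_date=2024-01-27 → 2024-01-27
id=210: actual_date=NULL, scheduled_date=2024-08-14 → 2024-08-14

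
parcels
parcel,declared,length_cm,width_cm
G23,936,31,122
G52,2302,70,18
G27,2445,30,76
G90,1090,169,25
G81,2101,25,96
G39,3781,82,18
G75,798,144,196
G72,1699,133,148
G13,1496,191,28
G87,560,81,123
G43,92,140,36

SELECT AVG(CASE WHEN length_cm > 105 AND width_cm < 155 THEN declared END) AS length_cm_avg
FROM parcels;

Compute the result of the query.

1094.25

parcel=G23: ✗
parcel=G52: ✗
parcel=G27: ✗
parcel=G90: ✓ → 1090
parcel=G81: ✗
parcel=G39: ✗
parcel=G75: ✗
parcel=G72: ✓ → 1699
parcel=G13: ✓ → 1496
parcel=G87: ✗
parcel=G43: ✓ → 92
length_cm_avg = (1090 + 1699 + 1496 + 92) / 4 = 1094.25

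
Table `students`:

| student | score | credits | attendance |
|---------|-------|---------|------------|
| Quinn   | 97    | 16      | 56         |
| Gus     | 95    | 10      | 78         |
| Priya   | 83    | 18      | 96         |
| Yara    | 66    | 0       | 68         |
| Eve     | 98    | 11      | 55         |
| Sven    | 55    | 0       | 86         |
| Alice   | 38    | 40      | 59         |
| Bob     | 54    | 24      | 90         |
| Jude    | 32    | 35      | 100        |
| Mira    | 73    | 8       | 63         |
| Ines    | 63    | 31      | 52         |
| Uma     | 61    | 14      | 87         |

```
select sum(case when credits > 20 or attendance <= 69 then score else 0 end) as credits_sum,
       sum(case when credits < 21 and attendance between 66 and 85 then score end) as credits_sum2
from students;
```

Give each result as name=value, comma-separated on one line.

[credits_sum: credits > 20 or attendance <= 69]
student=Quinn: ✓ → 97
student=Gus: ✗
student=Priya: ✗
student=Yara: ✓ → 66
student=Eve: ✓ → 98
student=Sven: ✗
student=Alice: ✓ → 38
student=Bob: ✓ → 54
student=Jude: ✓ → 32
student=Mira: ✓ → 73
student=Ines: ✓ → 63
student=Uma: ✗
credits_sum = 97 + 66 + 98 + 38 + 54 + 32 + 73 + 63 = 521
—
[credits_sum2: credits < 21 and attendance between 66 and 85]
student=Quinn: ✗
student=Gus: ✓ → 95
student=Priya: ✗
student=Yara: ✓ → 66
student=Eve: ✗
student=Sven: ✗
student=Alice: ✗
student=Bob: ✗
student=Jude: ✗
student=Mira: ✗
student=Ines: ✗
student=Uma: ✗
credits_sum2 = 95 + 66 = 161

credits_sum=521, credits_sum2=161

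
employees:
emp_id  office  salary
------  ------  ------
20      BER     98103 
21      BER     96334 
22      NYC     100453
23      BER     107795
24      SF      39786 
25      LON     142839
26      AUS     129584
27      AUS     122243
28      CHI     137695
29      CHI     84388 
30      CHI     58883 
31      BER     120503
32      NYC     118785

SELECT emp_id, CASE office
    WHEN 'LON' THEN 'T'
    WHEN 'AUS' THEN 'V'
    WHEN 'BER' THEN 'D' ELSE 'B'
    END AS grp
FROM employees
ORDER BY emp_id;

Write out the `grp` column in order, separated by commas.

emp_id=20: office='BER' → D
emp_id=21: office='BER' → D
emp_id=22: ELSE → B
emp_id=23: office='BER' → D
emp_id=24: ELSE → B
emp_id=25: office='LON' → T
emp_id=26: office='AUS' → V
emp_id=27: office='AUS' → V
emp_id=28: ELSE → B
emp_id=29: ELSE → B
emp_id=30: ELSE → B
emp_id=31: office='BER' → D
emp_id=32: ELSE → B

D, D, B, D, B, T, V, V, B, B, B, D, B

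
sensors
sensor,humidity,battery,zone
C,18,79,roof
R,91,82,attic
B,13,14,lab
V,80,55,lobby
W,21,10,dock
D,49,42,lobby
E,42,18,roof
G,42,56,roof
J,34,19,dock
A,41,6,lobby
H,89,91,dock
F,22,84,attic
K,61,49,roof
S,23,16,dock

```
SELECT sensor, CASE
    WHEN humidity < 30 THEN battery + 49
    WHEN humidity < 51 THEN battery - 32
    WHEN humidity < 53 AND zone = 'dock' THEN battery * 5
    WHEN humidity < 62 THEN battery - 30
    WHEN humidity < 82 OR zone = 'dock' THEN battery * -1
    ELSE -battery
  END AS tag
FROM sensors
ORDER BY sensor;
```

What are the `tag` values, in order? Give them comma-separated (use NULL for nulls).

sensor=A: humidity < 51 → -26
sensor=B: humidity < 30 → 63
sensor=C: humidity < 30 → 128
sensor=D: humidity < 51 → 10
sensor=E: humidity < 51 → -14
sensor=F: humidity < 30 → 133
sensor=G: humidity < 51 → 24
sensor=H: humidity < 82 OR zone = 'dock' → -91
sensor=J: humidity < 51 → -13
sensor=K: humidity < 62 → 19
sensor=R: ELSE → -82
sensor=S: humidity < 30 → 65
sensor=V: humidity < 82 OR zone = 'dock' → -55
sensor=W: humidity < 30 → 59

-26, 63, 128, 10, -14, 133, 24, -91, -13, 19, -82, 65, -55, 59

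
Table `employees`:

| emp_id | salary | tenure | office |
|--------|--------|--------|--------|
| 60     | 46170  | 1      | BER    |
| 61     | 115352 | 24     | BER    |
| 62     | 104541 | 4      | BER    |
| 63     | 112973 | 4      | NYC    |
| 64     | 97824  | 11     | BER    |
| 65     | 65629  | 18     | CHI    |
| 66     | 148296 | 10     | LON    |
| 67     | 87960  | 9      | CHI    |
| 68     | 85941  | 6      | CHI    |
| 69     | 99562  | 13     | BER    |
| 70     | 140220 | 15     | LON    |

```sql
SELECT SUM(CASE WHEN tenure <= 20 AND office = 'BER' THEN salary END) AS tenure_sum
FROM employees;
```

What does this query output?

348097

emp_id=60: ✓ → 46170
emp_id=61: ✗
emp_id=62: ✓ → 104541
emp_id=63: ✗
emp_id=64: ✓ → 97824
emp_id=65: ✗
emp_id=66: ✗
emp_id=67: ✗
emp_id=68: ✗
emp_id=69: ✓ → 99562
emp_id=70: ✗
tenure_sum = 46170 + 104541 + 97824 + 99562 = 348097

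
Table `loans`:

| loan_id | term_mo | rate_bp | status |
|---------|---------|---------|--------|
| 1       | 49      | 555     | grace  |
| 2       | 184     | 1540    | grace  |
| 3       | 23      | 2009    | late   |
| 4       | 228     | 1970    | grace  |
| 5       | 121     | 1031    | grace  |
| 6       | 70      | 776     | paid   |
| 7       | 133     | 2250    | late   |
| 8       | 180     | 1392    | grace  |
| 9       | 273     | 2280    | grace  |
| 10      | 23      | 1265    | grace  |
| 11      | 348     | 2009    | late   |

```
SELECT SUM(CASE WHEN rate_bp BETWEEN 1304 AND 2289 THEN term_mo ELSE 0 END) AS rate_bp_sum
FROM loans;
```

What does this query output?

1369

loan_id=1: ✗
loan_id=2: ✓ → 184
loan_id=3: ✓ → 23
loan_id=4: ✓ → 228
loan_id=5: ✗
loan_id=6: ✗
loan_id=7: ✓ → 133
loan_id=8: ✓ → 180
loan_id=9: ✓ → 273
loan_id=10: ✗
loan_id=11: ✓ → 348
rate_bp_sum = 184 + 23 + 228 + 133 + 180 + 273 + 348 = 1369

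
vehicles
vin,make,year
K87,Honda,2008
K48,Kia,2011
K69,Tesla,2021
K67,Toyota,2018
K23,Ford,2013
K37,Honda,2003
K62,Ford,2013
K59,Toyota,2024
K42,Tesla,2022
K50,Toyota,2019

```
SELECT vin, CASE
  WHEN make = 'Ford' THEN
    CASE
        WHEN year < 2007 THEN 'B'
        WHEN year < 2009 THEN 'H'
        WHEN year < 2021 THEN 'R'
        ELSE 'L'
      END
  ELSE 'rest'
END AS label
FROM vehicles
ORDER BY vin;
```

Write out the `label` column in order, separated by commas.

vin=K23: make='Ford' → inner[year < 2021] → R
vin=K37: make='Honda' → outer ELSE → rest
vin=K42: make='Tesla' → outer ELSE → rest
vin=K48: make='Kia' → outer ELSE → rest
vin=K50: make='Toyota' → outer ELSE → rest
vin=K59: make='Toyota' → outer ELSE → rest
vin=K62: make='Ford' → inner[year < 2021] → R
vin=K67: make='Toyota' → outer ELSE → rest
vin=K69: make='Tesla' → outer ELSE → rest
vin=K87: make='Honda' → outer ELSE → rest

R, rest, rest, rest, rest, rest, R, rest, rest, rest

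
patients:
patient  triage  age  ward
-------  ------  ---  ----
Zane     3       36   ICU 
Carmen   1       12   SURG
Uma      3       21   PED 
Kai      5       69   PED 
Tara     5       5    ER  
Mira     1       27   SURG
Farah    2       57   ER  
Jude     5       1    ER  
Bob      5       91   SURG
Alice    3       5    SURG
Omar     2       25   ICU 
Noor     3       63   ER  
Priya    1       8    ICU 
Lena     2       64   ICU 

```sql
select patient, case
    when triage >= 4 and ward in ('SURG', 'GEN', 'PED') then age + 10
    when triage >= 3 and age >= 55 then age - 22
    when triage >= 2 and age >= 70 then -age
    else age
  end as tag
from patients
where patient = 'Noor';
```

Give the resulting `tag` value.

41

patient = Noor: triage=3, age=63, ward=ER.
triage >= 4 and ward in ('SURG', 'GEN', 'PED') → false
triage >= 3 and age >= 55 → true → 41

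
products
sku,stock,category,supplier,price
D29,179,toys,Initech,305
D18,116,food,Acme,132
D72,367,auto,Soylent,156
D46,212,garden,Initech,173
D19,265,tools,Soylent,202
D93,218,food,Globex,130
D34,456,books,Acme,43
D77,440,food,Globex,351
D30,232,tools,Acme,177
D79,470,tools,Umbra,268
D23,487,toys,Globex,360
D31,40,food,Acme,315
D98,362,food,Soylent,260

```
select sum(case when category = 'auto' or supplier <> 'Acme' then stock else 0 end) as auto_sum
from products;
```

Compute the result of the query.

sku=D29: ✓ → 179
sku=D18: ✗
sku=D72: ✓ → 367
sku=D46: ✓ → 212
sku=D19: ✓ → 265
sku=D93: ✓ → 218
sku=D34: ✗
sku=D77: ✓ → 440
sku=D30: ✗
sku=D79: ✓ → 470
sku=D23: ✓ → 487
sku=D31: ✗
sku=D98: ✓ → 362
auto_sum = 179 + 367 + 212 + 265 + 218 + 440 + 470 + 487 + 362 = 3000

3000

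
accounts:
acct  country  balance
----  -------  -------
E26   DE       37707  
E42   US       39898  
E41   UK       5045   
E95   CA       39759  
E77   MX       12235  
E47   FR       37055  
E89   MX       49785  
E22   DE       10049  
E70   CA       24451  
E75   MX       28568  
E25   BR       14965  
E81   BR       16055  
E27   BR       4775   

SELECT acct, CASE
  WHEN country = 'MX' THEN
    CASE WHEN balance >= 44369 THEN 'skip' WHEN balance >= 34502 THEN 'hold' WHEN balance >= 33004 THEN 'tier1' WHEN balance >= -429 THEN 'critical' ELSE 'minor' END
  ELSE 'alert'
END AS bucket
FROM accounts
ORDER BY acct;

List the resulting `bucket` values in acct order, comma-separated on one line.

alert, alert, alert, alert, alert, alert, alert, alert, critical, critical, alert, skip, alert

acct=E22: country='DE' → outer ELSE → alert
acct=E25: country='BR' → outer ELSE → alert
acct=E26: country='DE' → outer ELSE → alert
acct=E27: country='BR' → outer ELSE → alert
acct=E41: country='UK' → outer ELSE → alert
acct=E42: country='US' → outer ELSE → alert
acct=E47: country='FR' → outer ELSE → alert
acct=E70: country='CA' → outer ELSE → alert
acct=E75: country='MX' → inner[balance >= -429] → critical
acct=E77: country='MX' → inner[balance >= -429] → critical
acct=E81: country='BR' → outer ELSE → alert
acct=E89: country='MX' → inner[balance >= 44369] → skip
acct=E95: country='CA' → outer ELSE → alert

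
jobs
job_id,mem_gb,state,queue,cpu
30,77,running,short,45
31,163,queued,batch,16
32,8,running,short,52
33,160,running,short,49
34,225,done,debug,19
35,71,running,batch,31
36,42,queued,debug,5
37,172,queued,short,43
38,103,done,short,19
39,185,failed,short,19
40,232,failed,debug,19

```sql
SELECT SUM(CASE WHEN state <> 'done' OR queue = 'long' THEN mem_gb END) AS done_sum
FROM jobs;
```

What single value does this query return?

1110

job_id=30: ✓ → 77
job_id=31: ✓ → 163
job_id=32: ✓ → 8
job_id=33: ✓ → 160
job_id=34: ✗
job_id=35: ✓ → 71
job_id=36: ✓ → 42
job_id=37: ✓ → 172
job_id=38: ✗
job_id=39: ✓ → 185
job_id=40: ✓ → 232
done_sum = 77 + 163 + 8 + 160 + 71 + 42 + 172 + 185 + 232 = 1110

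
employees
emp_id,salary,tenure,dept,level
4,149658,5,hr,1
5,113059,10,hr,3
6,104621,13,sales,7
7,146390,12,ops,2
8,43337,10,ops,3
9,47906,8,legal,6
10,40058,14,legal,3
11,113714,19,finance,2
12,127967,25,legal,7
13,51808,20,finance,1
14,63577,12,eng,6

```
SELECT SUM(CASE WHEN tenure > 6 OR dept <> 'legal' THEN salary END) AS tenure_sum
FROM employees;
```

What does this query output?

1002095

emp_id=4: ✓ → 149658
emp_id=5: ✓ → 113059
emp_id=6: ✓ → 104621
emp_id=7: ✓ → 146390
emp_id=8: ✓ → 43337
emp_id=9: ✓ → 47906
emp_id=10: ✓ → 40058
emp_id=11: ✓ → 113714
emp_id=12: ✓ → 127967
emp_id=13: ✓ → 51808
emp_id=14: ✓ → 63577
tenure_sum = 149658 + 113059 + 104621 + 146390 + 43337 + 47906 + 40058 + 113714 + 127967 + 51808 + 63577 = 1002095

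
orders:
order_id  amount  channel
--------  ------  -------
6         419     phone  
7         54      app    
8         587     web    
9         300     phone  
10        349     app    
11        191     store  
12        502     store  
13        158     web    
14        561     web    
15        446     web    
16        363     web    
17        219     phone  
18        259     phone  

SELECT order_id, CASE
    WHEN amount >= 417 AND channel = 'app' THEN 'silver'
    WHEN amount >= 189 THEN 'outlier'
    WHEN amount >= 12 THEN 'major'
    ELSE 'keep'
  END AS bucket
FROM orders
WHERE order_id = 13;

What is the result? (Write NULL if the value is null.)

major

order_id = 13: amount=158, channel=web.
amount >= 417 AND channel = 'app' → false
amount >= 189 → false
amount >= 12 → true → major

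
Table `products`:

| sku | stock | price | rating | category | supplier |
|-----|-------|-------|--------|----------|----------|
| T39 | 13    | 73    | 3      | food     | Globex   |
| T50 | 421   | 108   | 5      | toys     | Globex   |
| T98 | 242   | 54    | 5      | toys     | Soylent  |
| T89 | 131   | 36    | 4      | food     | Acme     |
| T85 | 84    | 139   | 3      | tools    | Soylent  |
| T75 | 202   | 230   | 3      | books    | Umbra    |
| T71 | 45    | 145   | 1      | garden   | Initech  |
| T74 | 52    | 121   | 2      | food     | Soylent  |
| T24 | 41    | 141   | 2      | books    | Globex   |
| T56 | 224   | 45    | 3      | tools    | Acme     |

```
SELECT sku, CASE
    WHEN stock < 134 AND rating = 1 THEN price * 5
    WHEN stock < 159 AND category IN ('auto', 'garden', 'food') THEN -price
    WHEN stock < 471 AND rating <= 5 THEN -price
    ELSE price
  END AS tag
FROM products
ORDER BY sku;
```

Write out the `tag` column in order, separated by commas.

-141, -73, -108, -45, 725, -121, -230, -139, -36, -54

sku=T24: stock < 471 AND rating <= 5 → -141
sku=T39: stock < 159 AND category IN ('auto', 'garden', 'food') → -73
sku=T50: stock < 471 AND rating <= 5 → -108
sku=T56: stock < 471 AND rating <= 5 → -45
sku=T71: stock < 134 AND rating = 1 → 725
sku=T74: stock < 159 AND category IN ('auto', 'garden', 'food') → -121
sku=T75: stock < 471 AND rating <= 5 → -230
sku=T85: stock < 471 AND rating <= 5 → -139
sku=T89: stock < 159 AND category IN ('auto', 'garden', 'food') → -36
sku=T98: stock < 471 AND rating <= 5 → -54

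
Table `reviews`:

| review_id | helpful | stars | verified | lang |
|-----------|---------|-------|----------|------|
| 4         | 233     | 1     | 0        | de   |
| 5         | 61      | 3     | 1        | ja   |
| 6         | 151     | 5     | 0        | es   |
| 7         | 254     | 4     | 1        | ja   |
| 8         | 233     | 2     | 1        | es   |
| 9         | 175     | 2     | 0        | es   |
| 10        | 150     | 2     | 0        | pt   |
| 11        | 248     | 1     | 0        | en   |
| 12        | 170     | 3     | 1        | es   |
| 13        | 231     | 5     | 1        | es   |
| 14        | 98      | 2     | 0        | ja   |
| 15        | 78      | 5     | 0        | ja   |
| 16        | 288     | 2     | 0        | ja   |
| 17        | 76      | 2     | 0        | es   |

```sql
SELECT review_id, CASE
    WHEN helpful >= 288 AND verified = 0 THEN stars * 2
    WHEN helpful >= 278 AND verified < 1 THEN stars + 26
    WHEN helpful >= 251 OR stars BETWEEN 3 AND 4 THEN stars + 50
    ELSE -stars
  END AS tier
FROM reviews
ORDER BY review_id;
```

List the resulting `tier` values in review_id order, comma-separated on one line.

-1, 53, -5, 54, -2, -2, -2, -1, 53, -5, -2, -5, 4, -2

review_id=4: ELSE → -1
review_id=5: helpful >= 251 OR stars BETWEEN 3 AND 4 → 53
review_id=6: ELSE → -5
review_id=7: helpful >= 251 OR stars BETWEEN 3 AND 4 → 54
review_id=8: ELSE → -2
review_id=9: ELSE → -2
review_id=10: ELSE → -2
review_id=11: ELSE → -1
review_id=12: helpful >= 251 OR stars BETWEEN 3 AND 4 → 53
review_id=13: ELSE → -5
review_id=14: ELSE → -2
review_id=15: ELSE → -5
review_id=16: helpful >= 288 AND verified = 0 → 4
review_id=17: ELSE → -2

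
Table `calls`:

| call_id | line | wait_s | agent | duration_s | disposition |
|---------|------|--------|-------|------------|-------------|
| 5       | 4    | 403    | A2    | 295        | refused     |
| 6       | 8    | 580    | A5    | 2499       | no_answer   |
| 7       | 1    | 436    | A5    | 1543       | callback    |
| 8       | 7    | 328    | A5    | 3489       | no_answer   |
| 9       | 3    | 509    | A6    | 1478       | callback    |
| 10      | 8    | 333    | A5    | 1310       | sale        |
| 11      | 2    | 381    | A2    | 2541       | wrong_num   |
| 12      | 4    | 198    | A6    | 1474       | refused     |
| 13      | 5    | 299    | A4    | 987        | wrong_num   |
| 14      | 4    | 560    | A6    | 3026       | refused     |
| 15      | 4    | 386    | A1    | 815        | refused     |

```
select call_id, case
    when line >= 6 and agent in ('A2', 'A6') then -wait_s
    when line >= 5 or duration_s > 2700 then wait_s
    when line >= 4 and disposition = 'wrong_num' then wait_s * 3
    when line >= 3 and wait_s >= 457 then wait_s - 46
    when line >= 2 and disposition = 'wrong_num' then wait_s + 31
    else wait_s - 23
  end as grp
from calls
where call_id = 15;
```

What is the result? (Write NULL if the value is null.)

call_id = 15: line=4, wait_s=386, agent=A1, duration_s=815, disposition=refused.
line >= 6 and agent in ('A2', 'A6') → false
line >= 5 or duration_s > 2700 → false
line >= 4 and disposition = 'wrong_num' → false
line >= 3 and wait_s >= 457 → false
line >= 2 and disposition = 'wrong_num' → false
No prior WHEN matched → ELSE → 363

363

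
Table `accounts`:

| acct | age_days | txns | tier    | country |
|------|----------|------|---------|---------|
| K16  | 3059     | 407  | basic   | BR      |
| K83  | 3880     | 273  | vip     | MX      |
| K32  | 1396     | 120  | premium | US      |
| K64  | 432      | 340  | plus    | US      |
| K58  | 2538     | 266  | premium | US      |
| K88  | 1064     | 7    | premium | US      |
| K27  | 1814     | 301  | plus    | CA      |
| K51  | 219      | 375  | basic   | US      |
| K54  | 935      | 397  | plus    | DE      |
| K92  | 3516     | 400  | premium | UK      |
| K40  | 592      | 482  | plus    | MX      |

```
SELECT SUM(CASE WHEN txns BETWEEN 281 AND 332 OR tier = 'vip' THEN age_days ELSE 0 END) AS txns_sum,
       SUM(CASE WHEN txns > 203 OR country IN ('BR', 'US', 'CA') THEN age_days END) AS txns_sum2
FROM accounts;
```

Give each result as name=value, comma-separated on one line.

[txns_sum: txns BETWEEN 281 AND 332 OR tier = 'vip']
acct=K16: ✗
acct=K83: ✓ → 3880
acct=K32: ✗
acct=K64: ✗
acct=K58: ✗
acct=K88: ✗
acct=K27: ✓ → 1814
acct=K51: ✗
acct=K54: ✗
acct=K92: ✗
acct=K40: ✗
txns_sum = 3880 + 1814 = 5694
—
[txns_sum2: txns > 203 OR country IN ('BR', 'US', 'CA')]
acct=K16: ✓ → 3059
acct=K83: ✓ → 3880
acct=K32: ✓ → 1396
acct=K64: ✓ → 432
acct=K58: ✓ → 2538
acct=K88: ✓ → 1064
acct=K27: ✓ → 1814
acct=K51: ✓ → 219
acct=K54: ✓ → 935
acct=K92: ✓ → 3516
acct=K40: ✓ → 592
txns_sum2 = 3059 + 3880 + 1396 + 432 + 2538 + 1064 + 1814 + 219 + 935 + 3516 + 592 = 19445

txns_sum=5694, txns_sum2=19445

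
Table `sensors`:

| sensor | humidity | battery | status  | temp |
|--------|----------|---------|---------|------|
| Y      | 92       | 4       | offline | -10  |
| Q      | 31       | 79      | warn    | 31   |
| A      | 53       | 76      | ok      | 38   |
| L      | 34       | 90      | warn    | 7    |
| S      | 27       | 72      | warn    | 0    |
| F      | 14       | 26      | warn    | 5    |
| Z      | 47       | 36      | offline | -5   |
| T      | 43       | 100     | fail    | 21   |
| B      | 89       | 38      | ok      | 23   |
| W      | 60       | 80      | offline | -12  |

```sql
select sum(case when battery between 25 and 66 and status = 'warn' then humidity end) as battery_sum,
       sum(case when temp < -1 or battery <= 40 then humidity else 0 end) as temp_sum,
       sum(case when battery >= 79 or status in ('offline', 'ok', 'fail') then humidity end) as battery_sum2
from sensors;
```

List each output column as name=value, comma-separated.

battery_sum=14, temp_sum=302, battery_sum2=449

[battery_sum: battery between 25 and 66 and status = 'warn']
sensor=Y: ✗
sensor=Q: ✗
sensor=A: ✗
sensor=L: ✗
sensor=S: ✗
sensor=F: ✓ → 14
sensor=Z: ✗
sensor=T: ✗
sensor=B: ✗
sensor=W: ✗
battery_sum = 14
—
[temp_sum: temp < -1 or battery <= 40]
sensor=Y: ✓ → 92
sensor=Q: ✗
sensor=A: ✗
sensor=L: ✗
sensor=S: ✗
sensor=F: ✓ → 14
sensor=Z: ✓ → 47
sensor=T: ✗
sensor=B: ✓ → 89
sensor=W: ✓ → 60
temp_sum = 92 + 14 + 47 + 89 + 60 = 302
—
[battery_sum2: battery >= 79 or status in ('offline', 'ok', 'fail')]
sensor=Y: ✓ → 92
sensor=Q: ✓ → 31
sensor=A: ✓ → 53
sensor=L: ✓ → 34
sensor=S: ✗
sensor=F: ✗
sensor=Z: ✓ → 47
sensor=T: ✓ → 43
sensor=B: ✓ → 89
sensor=W: ✓ → 60
battery_sum2 = 92 + 31 + 53 + 34 + 47 + 43 + 89 + 60 = 449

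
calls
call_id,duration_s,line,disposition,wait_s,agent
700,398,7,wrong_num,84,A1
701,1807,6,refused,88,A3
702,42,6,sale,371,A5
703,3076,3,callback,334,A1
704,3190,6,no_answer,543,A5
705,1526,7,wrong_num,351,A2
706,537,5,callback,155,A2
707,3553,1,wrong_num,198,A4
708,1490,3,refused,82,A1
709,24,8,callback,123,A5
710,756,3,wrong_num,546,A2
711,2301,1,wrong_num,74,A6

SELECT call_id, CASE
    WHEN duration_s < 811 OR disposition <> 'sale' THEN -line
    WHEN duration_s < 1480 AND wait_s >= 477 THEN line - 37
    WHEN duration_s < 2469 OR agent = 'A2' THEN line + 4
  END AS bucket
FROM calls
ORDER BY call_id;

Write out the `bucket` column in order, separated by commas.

-7, -6, -6, -3, -6, -7, -5, -1, -3, -8, -3, -1

call_id=700: duration_s < 811 OR disposition <> 'sale' → -7
call_id=701: duration_s < 811 OR disposition <> 'sale' → -6
call_id=702: duration_s < 811 OR disposition <> 'sale' → -6
call_id=703: duration_s < 811 OR disposition <> 'sale' → -3
call_id=704: duration_s < 811 OR disposition <> 'sale' → -6
call_id=705: duration_s < 811 OR disposition <> 'sale' → -7
call_id=706: duration_s < 811 OR disposition <> 'sale' → -5
call_id=707: duration_s < 811 OR disposition <> 'sale' → -1
call_id=708: duration_s < 811 OR disposition <> 'sale' → -3
call_id=709: duration_s < 811 OR disposition <> 'sale' → -8
call_id=710: duration_s < 811 OR disposition <> 'sale' → -3
call_id=711: duration_s < 811 OR disposition <> 'sale' → -1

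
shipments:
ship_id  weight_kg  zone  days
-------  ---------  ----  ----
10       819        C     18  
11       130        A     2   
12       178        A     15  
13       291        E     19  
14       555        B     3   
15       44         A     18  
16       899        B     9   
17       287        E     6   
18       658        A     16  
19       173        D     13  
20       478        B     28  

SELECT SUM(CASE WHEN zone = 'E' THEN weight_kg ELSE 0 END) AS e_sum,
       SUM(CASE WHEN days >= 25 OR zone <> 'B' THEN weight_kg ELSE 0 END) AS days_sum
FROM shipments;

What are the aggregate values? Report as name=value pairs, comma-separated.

[e_sum: zone = 'E']
ship_id=10: ✗
ship_id=11: ✗
ship_id=12: ✗
ship_id=13: ✓ → 291
ship_id=14: ✗
ship_id=15: ✗
ship_id=16: ✗
ship_id=17: ✓ → 287
ship_id=18: ✗
ship_id=19: ✗
ship_id=20: ✗
e_sum = 291 + 287 = 578
—
[days_sum: days >= 25 OR zone <> 'B']
ship_id=10: ✓ → 819
ship_id=11: ✓ → 130
ship_id=12: ✓ → 178
ship_id=13: ✓ → 291
ship_id=14: ✗
ship_id=15: ✓ → 44
ship_id=16: ✗
ship_id=17: ✓ → 287
ship_id=18: ✓ → 658
ship_id=19: ✓ → 173
ship_id=20: ✓ → 478
days_sum = 819 + 130 + 178 + 291 + 44 + 287 + 658 + 173 + 478 = 3058

e_sum=578, days_sum=3058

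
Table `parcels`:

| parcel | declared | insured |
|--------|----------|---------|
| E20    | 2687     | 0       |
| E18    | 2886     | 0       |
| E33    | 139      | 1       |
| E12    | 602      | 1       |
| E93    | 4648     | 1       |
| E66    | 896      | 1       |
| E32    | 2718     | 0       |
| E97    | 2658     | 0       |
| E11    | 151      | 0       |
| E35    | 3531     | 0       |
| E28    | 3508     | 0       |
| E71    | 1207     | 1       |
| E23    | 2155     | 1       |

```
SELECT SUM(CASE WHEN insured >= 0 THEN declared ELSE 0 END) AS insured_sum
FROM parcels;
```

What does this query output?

27786

parcel=E20: ✓ → 2687
parcel=E18: ✓ → 2886
parcel=E33: ✓ → 139
parcel=E12: ✓ → 602
parcel=E93: ✓ → 4648
parcel=E66: ✓ → 896
parcel=E32: ✓ → 2718
parcel=E97: ✓ → 2658
parcel=E11: ✓ → 151
parcel=E35: ✓ → 3531
parcel=E28: ✓ → 3508
parcel=E71: ✓ → 1207
parcel=E23: ✓ → 2155
insured_sum = 2687 + 2886 + 139 + 602 + 4648 + 896 + 2718 + 2658 + 151 + 3531 + 3508 + 1207 + 2155 = 27786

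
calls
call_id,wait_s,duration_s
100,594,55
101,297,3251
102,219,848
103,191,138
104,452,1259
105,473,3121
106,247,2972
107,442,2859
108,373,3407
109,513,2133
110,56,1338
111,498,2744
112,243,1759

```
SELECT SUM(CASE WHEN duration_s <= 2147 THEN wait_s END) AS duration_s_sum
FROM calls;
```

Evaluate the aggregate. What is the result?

call_id=100: ✓ → 594
call_id=101: ✗
call_id=102: ✓ → 219
call_id=103: ✓ → 191
call_id=104: ✓ → 452
call_id=105: ✗
call_id=106: ✗
call_id=107: ✗
call_id=108: ✗
call_id=109: ✓ → 513
call_id=110: ✓ → 56
call_id=111: ✗
call_id=112: ✓ → 243
duration_s_sum = 594 + 219 + 191 + 452 + 513 + 56 + 243 = 2268

2268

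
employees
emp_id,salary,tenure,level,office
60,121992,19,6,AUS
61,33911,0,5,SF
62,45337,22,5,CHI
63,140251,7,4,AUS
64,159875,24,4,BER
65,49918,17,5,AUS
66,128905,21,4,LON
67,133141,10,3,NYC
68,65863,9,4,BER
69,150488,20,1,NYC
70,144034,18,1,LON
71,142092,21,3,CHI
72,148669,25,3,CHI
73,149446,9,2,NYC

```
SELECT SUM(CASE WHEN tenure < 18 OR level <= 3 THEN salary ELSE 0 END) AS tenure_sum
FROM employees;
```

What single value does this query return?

emp_id=60: ✗
emp_id=61: ✓ → 33911
emp_id=62: ✗
emp_id=63: ✓ → 140251
emp_id=64: ✗
emp_id=65: ✓ → 49918
emp_id=66: ✗
emp_id=67: ✓ → 133141
emp_id=68: ✓ → 65863
emp_id=69: ✓ → 150488
emp_id=70: ✓ → 144034
emp_id=71: ✓ → 142092
emp_id=72: ✓ → 148669
emp_id=73: ✓ → 149446
tenure_sum = 33911 + 140251 + 49918 + 133141 + 65863 + 150488 + 144034 + 142092 + 148669 + 149446 = 1157813

1157813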